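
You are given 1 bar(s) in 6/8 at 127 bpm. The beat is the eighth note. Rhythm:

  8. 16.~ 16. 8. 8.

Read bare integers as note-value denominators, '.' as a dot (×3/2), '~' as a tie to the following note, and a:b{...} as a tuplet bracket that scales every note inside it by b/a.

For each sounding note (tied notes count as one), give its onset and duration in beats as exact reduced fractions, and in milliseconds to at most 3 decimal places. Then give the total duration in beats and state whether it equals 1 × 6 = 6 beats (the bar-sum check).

1) 0.0ms=0b +708.661ms=3/2b
2) 708.661ms=3/2b +708.661ms=3/2b
3) 1417.323ms=3b +708.661ms=3/2b
4) 2125.984ms=9/2b +708.661ms=3/2b
Σ=6b of 6 (127bpm 6/8) — PASS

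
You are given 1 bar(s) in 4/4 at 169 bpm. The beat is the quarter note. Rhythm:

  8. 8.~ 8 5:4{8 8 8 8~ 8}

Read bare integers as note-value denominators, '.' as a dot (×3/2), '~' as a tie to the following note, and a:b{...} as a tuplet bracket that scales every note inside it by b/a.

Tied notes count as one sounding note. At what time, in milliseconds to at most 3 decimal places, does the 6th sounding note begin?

1. 0.0ms @ 0 + 266.272ms (3/4)
2. 266.272ms @ 3/4 + 443.787ms (5/4)
3. 710.059ms @ 2 + 142.012ms (2/5)
4. 852.071ms @ 12/5 + 142.012ms (2/5)
5. 994.083ms @ 14/5 + 142.012ms (2/5)
6. 1136.095ms @ 16/5 + 284.024ms (4/5)

note 6 onset = 16/5b = 1136.095ms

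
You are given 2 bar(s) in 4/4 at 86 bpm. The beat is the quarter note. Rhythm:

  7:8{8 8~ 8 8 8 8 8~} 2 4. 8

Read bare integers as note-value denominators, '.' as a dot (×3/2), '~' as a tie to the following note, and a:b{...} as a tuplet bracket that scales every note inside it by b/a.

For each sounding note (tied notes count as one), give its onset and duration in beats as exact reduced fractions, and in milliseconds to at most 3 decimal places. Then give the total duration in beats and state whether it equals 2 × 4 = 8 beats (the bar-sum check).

1) 0.0ms=0b +398.671ms=4/7b
2) 398.671ms=4/7b +797.342ms=8/7b
3) 1196.013ms=12/7b +398.671ms=4/7b
4) 1594.684ms=16/7b +398.671ms=4/7b
5) 1993.355ms=20/7b +398.671ms=4/7b
6) 2392.027ms=24/7b +1794.02ms=18/7b
7) 4186.047ms=6b +1046.512ms=3/2b
8) 5232.558ms=15/2b +348.837ms=1/2b
Σ=8b of 8 (86bpm 4/4) — PASS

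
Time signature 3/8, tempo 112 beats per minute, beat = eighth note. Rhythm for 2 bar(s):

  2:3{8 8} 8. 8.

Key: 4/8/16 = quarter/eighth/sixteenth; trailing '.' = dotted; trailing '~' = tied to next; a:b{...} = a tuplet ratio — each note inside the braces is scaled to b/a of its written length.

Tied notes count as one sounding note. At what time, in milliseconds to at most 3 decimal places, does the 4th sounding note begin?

1. 0.0ms @ 0 + 803.571ms (3/2)
2. 803.571ms @ 3/2 + 803.571ms (3/2)
3. 1607.143ms @ 3 + 803.571ms (3/2)
4. 2410.714ms @ 9/2 + 803.571ms (3/2)

note 4 onset = 9/2b = 2410.714ms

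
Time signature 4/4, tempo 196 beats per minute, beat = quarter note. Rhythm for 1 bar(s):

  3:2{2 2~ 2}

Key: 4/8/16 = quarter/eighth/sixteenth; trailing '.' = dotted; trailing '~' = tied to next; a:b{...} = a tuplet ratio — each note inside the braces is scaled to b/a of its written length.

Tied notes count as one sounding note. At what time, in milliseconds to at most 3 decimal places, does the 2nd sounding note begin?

1. 0.0ms @ 0 + 408.163ms (4/3)
2. 408.163ms @ 4/3 + 816.327ms (8/3)

note 2 onset = 4/3b = 408.163ms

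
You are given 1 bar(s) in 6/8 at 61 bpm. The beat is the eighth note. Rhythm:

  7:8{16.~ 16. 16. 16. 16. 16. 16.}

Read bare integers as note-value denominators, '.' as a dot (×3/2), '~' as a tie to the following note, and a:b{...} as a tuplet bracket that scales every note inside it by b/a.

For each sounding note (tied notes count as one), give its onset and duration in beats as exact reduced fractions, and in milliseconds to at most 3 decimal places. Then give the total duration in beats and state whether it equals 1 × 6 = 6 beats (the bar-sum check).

1) 0.0ms=0b +1686.183ms=12/7b
2) 1686.183ms=12/7b +843.091ms=6/7b
3) 2529.274ms=18/7b +843.091ms=6/7b
4) 3372.365ms=24/7b +843.091ms=6/7b
5) 4215.457ms=30/7b +843.091ms=6/7b
6) 5058.548ms=36/7b +843.091ms=6/7b
Σ=6b of 6 (61bpm 6/8) — PASS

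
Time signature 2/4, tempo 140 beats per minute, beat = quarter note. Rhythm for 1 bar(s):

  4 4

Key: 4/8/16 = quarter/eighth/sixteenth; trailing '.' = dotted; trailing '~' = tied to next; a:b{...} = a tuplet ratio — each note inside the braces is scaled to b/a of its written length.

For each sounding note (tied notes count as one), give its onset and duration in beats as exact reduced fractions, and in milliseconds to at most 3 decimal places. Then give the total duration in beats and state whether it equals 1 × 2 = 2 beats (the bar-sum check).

1) 0.0ms=0b +428.571ms=1b
2) 428.571ms=1b +428.571ms=1b
Σ=2b of 2 (140bpm 2/4) — PASS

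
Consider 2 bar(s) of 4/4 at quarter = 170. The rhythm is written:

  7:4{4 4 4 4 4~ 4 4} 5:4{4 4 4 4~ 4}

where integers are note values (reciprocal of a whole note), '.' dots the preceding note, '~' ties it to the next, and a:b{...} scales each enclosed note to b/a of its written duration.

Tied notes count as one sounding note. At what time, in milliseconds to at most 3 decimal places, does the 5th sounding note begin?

note 5 onset = 16/7b = 806.723ms

1. 0.0ms @ 0 + 201.681ms (4/7)
2. 201.681ms @ 4/7 + 201.681ms (4/7)
3. 403.361ms @ 8/7 + 201.681ms (4/7)
4. 605.042ms @ 12/7 + 201.681ms (4/7)
5. 806.723ms @ 16/7 + 403.361ms (8/7)
6. 1210.084ms @ 24/7 + 201.681ms (4/7)
7. 1411.765ms @ 4 + 282.353ms (4/5)
8. 1694.118ms @ 24/5 + 282.353ms (4/5)
9. 1976.471ms @ 28/5 + 282.353ms (4/5)
10. 2258.824ms @ 32/5 + 564.706ms (8/5)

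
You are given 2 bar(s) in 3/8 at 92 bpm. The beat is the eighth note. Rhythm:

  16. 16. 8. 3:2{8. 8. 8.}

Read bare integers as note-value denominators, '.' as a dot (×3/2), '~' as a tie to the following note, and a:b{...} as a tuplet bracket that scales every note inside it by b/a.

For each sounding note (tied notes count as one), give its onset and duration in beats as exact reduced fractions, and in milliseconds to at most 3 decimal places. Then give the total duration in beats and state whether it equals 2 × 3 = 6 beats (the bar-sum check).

1) 0.0ms=0b +489.13ms=3/4b
2) 489.13ms=3/4b +489.13ms=3/4b
3) 978.261ms=3/2b +978.261ms=3/2b
4) 1956.522ms=3b +652.174ms=1b
5) 2608.696ms=4b +652.174ms=1b
6) 3260.87ms=5b +652.174ms=1b
Σ=6b of 6 (92bpm 3/8) — PASS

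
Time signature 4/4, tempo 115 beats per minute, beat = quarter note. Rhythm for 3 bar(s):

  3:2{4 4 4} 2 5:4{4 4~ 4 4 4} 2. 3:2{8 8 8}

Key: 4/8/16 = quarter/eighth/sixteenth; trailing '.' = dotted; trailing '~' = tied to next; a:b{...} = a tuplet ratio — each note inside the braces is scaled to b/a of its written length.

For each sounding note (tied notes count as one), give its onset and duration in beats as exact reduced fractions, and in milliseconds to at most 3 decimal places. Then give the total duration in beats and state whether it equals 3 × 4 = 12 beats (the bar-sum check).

1) 0.0ms=0b +347.826ms=2/3b
2) 347.826ms=2/3b +347.826ms=2/3b
3) 695.652ms=4/3b +347.826ms=2/3b
4) 1043.478ms=2b +1043.478ms=2b
5) 2086.957ms=4b +417.391ms=4/5b
6) 2504.348ms=24/5b +834.783ms=8/5b
7) 3339.13ms=32/5b +417.391ms=4/5b
8) 3756.522ms=36/5b +417.391ms=4/5b
9) 4173.913ms=8b +1565.217ms=3b
10) 5739.13ms=11b +173.913ms=1/3b
11) 5913.043ms=34/3b +173.913ms=1/3b
12) 6086.957ms=35/3b +173.913ms=1/3b
Σ=12b of 12 (115bpm 4/4) — PASS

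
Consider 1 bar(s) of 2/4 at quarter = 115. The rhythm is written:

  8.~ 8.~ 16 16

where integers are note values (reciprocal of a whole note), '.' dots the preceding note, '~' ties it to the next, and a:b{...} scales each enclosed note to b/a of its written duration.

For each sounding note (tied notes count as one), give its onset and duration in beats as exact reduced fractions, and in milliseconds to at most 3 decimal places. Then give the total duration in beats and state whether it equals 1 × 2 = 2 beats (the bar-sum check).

1) 0.0ms=0b +913.043ms=7/4b
2) 913.043ms=7/4b +130.435ms=1/4b
Σ=2b of 2 (115bpm 2/4) — PASS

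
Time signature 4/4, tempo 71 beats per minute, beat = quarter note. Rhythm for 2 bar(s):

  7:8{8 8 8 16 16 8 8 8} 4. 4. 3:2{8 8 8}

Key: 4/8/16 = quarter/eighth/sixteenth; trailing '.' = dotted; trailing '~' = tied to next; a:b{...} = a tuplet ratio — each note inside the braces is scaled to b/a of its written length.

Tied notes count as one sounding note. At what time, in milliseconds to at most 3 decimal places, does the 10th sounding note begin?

note 10 onset = 11/2b = 4647.887ms

1. 0.0ms @ 0 + 482.897ms (4/7)
2. 482.897ms @ 4/7 + 482.897ms (4/7)
3. 965.795ms @ 8/7 + 482.897ms (4/7)
4. 1448.692ms @ 12/7 + 241.449ms (2/7)
5. 1690.141ms @ 2 + 241.449ms (2/7)
6. 1931.59ms @ 16/7 + 482.897ms (4/7)
7. 2414.487ms @ 20/7 + 482.897ms (4/7)
8. 2897.384ms @ 24/7 + 482.897ms (4/7)
9. 3380.282ms @ 4 + 1267.606ms (3/2)
10. 4647.887ms @ 11/2 + 1267.606ms (3/2)
11. 5915.493ms @ 7 + 281.69ms (1/3)
12. 6197.183ms @ 22/3 + 281.69ms (1/3)
13. 6478.873ms @ 23/3 + 281.69ms (1/3)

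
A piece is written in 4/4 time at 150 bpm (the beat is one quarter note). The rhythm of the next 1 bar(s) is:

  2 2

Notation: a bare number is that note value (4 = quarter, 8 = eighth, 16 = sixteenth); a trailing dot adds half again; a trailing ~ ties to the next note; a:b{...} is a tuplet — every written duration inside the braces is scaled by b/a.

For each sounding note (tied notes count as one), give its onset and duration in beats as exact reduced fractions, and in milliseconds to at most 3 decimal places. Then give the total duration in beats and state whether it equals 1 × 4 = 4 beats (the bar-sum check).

1) 0.0ms=0b +800.0ms=2b
2) 800.0ms=2b +800.0ms=2b
Σ=4b of 4 (150bpm 4/4) — PASS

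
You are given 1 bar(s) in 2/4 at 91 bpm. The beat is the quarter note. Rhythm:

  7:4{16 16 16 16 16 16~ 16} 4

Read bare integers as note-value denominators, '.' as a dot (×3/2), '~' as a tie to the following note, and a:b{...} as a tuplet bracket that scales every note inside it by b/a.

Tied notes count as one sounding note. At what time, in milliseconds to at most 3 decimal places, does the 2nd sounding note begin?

1. 0.0ms @ 0 + 94.192ms (1/7)
2. 94.192ms @ 1/7 + 94.192ms (1/7)
3. 188.383ms @ 2/7 + 94.192ms (1/7)
4. 282.575ms @ 3/7 + 94.192ms (1/7)
5. 376.766ms @ 4/7 + 94.192ms (1/7)
6. 470.958ms @ 5/7 + 188.383ms (2/7)
7. 659.341ms @ 1 + 659.341ms (1)

note 2 onset = 1/7b = 94.192ms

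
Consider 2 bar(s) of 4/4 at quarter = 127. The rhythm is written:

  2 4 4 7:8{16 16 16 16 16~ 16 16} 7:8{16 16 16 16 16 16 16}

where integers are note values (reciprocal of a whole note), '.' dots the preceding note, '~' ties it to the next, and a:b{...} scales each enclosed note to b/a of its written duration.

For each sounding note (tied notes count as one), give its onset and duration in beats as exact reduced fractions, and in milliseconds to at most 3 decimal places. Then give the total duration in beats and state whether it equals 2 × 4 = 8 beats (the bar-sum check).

1) 0.0ms=0b +944.882ms=2b
2) 944.882ms=2b +472.441ms=1b
3) 1417.323ms=3b +472.441ms=1b
4) 1889.764ms=4b +134.983ms=2/7b
5) 2024.747ms=30/7b +134.983ms=2/7b
6) 2159.73ms=32/7b +134.983ms=2/7b
7) 2294.713ms=34/7b +134.983ms=2/7b
8) 2429.696ms=36/7b +269.966ms=4/7b
9) 2699.663ms=40/7b +134.983ms=2/7b
10) 2834.646ms=6b +134.983ms=2/7b
11) 2969.629ms=44/7b +134.983ms=2/7b
12) 3104.612ms=46/7b +134.983ms=2/7b
13) 3239.595ms=48/7b +134.983ms=2/7b
14) 3374.578ms=50/7b +134.983ms=2/7b
15) 3509.561ms=52/7b +134.983ms=2/7b
16) 3644.544ms=54/7b +134.983ms=2/7b
Σ=8b of 8 (127bpm 4/4) — PASS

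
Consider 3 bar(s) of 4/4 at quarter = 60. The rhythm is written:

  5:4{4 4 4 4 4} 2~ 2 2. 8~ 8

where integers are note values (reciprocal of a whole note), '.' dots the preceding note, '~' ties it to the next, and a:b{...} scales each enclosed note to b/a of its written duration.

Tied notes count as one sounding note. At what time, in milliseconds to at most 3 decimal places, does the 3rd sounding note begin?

1. 0.0ms @ 0 + 800.0ms (4/5)
2. 800.0ms @ 4/5 + 800.0ms (4/5)
3. 1600.0ms @ 8/5 + 800.0ms (4/5)
4. 2400.0ms @ 12/5 + 800.0ms (4/5)
5. 3200.0ms @ 16/5 + 800.0ms (4/5)
6. 4000.0ms @ 4 + 4000.0ms (4)
7. 8000.0ms @ 8 + 3000.0ms (3)
8. 11000.0ms @ 11 + 1000.0ms (1)

note 3 onset = 8/5b = 1600.0ms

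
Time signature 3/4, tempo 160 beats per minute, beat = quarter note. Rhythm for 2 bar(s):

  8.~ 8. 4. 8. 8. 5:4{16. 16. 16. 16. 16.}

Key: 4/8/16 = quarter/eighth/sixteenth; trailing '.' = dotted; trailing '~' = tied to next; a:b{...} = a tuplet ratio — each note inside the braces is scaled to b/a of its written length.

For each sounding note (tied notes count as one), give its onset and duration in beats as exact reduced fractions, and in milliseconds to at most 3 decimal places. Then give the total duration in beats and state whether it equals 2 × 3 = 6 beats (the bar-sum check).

1) 0.0ms=0b +562.5ms=3/2b
2) 562.5ms=3/2b +562.5ms=3/2b
3) 1125.0ms=3b +281.25ms=3/4b
4) 1406.25ms=15/4b +281.25ms=3/4b
5) 1687.5ms=9/2b +112.5ms=3/10b
6) 1800.0ms=24/5b +112.5ms=3/10b
7) 1912.5ms=51/10b +112.5ms=3/10b
8) 2025.0ms=27/5b +112.5ms=3/10b
9) 2137.5ms=57/10b +112.5ms=3/10b
Σ=6b of 6 (160bpm 3/4) — PASS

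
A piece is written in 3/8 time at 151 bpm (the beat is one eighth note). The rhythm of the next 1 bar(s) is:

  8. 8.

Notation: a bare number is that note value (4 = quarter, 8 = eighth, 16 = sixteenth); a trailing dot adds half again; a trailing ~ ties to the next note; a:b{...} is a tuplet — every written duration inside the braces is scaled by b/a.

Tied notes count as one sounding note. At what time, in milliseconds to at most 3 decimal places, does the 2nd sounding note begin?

note 2 onset = 3/2b = 596.026ms

1. 0.0ms @ 0 + 596.026ms (3/2)
2. 596.026ms @ 3/2 + 596.026ms (3/2)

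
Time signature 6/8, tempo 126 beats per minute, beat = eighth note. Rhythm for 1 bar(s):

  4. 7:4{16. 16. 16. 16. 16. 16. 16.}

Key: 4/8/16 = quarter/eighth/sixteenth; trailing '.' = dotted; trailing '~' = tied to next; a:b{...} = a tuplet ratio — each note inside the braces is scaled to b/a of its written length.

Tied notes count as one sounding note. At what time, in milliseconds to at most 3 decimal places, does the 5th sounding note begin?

note 5 onset = 30/7b = 2040.816ms

1. 0.0ms @ 0 + 1428.571ms (3)
2. 1428.571ms @ 3 + 204.082ms (3/7)
3. 1632.653ms @ 24/7 + 204.082ms (3/7)
4. 1836.735ms @ 27/7 + 204.082ms (3/7)
5. 2040.816ms @ 30/7 + 204.082ms (3/7)
6. 2244.898ms @ 33/7 + 204.082ms (3/7)
7. 2448.98ms @ 36/7 + 204.082ms (3/7)
8. 2653.061ms @ 39/7 + 204.082ms (3/7)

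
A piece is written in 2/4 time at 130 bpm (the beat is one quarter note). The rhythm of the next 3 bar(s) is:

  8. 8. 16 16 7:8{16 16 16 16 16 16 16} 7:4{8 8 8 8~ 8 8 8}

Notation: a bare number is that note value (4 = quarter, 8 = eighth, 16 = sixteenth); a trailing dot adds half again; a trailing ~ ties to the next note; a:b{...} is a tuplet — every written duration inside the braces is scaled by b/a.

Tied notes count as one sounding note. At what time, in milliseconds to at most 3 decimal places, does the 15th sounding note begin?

note 15 onset = 34/7b = 2241.758ms

1. 0.0ms @ 0 + 346.154ms (3/4)
2. 346.154ms @ 3/4 + 346.154ms (3/4)
3. 692.308ms @ 3/2 + 115.385ms (1/4)
4. 807.692ms @ 7/4 + 115.385ms (1/4)
5. 923.077ms @ 2 + 131.868ms (2/7)
6. 1054.945ms @ 16/7 + 131.868ms (2/7)
7. 1186.813ms @ 18/7 + 131.868ms (2/7)
8. 1318.681ms @ 20/7 + 131.868ms (2/7)
9. 1450.549ms @ 22/7 + 131.868ms (2/7)
10. 1582.418ms @ 24/7 + 131.868ms (2/7)
11. 1714.286ms @ 26/7 + 131.868ms (2/7)
12. 1846.154ms @ 4 + 131.868ms (2/7)
13. 1978.022ms @ 30/7 + 131.868ms (2/7)
14. 2109.89ms @ 32/7 + 131.868ms (2/7)
15. 2241.758ms @ 34/7 + 263.736ms (4/7)
16. 2505.495ms @ 38/7 + 131.868ms (2/7)
17. 2637.363ms @ 40/7 + 131.868ms (2/7)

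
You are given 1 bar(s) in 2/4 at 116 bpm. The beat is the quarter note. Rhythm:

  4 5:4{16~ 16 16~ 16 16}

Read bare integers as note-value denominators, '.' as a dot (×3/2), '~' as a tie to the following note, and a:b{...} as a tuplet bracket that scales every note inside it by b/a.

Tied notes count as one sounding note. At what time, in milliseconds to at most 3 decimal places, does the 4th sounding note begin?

note 4 onset = 9/5b = 931.034ms

1. 0.0ms @ 0 + 517.241ms (1)
2. 517.241ms @ 1 + 206.897ms (2/5)
3. 724.138ms @ 7/5 + 206.897ms (2/5)
4. 931.034ms @ 9/5 + 103.448ms (1/5)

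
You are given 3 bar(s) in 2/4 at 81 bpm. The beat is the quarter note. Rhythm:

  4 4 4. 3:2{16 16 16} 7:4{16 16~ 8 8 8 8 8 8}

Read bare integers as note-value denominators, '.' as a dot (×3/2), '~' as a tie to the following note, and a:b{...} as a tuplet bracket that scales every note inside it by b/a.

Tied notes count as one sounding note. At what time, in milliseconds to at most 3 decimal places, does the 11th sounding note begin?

note 11 onset = 36/7b = 3809.524ms

1. 0.0ms @ 0 + 740.741ms (1)
2. 740.741ms @ 1 + 740.741ms (1)
3. 1481.481ms @ 2 + 1111.111ms (3/2)
4. 2592.593ms @ 7/2 + 123.457ms (1/6)
5. 2716.049ms @ 11/3 + 123.457ms (1/6)
6. 2839.506ms @ 23/6 + 123.457ms (1/6)
7. 2962.963ms @ 4 + 105.82ms (1/7)
8. 3068.783ms @ 29/7 + 317.46ms (3/7)
9. 3386.243ms @ 32/7 + 211.64ms (2/7)
10. 3597.884ms @ 34/7 + 211.64ms (2/7)
11. 3809.524ms @ 36/7 + 211.64ms (2/7)
12. 4021.164ms @ 38/7 + 211.64ms (2/7)
13. 4232.804ms @ 40/7 + 211.64ms (2/7)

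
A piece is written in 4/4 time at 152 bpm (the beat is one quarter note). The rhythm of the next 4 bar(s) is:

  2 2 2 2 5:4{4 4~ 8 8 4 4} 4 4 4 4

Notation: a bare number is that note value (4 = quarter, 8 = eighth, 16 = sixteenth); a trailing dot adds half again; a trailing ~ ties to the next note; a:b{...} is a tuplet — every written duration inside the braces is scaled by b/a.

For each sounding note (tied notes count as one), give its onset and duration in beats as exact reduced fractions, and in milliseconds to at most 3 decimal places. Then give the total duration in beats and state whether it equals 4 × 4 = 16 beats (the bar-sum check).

1) 0.0ms=0b +789.474ms=2b
2) 789.474ms=2b +789.474ms=2b
3) 1578.947ms=4b +789.474ms=2b
4) 2368.421ms=6b +789.474ms=2b
5) 3157.895ms=8b +315.789ms=4/5b
6) 3473.684ms=44/5b +473.684ms=6/5b
7) 3947.368ms=10b +157.895ms=2/5b
8) 4105.263ms=52/5b +315.789ms=4/5b
9) 4421.053ms=56/5b +315.789ms=4/5b
10) 4736.842ms=12b +394.737ms=1b
11) 5131.579ms=13b +394.737ms=1b
12) 5526.316ms=14b +394.737ms=1b
13) 5921.053ms=15b +394.737ms=1b
Σ=16b of 16 (152bpm 4/4) — PASS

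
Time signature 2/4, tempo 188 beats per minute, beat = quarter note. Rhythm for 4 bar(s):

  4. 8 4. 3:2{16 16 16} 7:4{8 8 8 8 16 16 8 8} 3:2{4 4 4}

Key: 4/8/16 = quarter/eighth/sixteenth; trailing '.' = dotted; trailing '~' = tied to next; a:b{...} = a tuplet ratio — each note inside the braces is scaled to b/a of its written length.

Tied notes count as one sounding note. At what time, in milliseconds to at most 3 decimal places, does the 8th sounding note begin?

note 8 onset = 30/7b = 1367.781ms

1. 0.0ms @ 0 + 478.723ms (3/2)
2. 478.723ms @ 3/2 + 159.574ms (1/2)
3. 638.298ms @ 2 + 478.723ms (3/2)
4. 1117.021ms @ 7/2 + 53.191ms (1/6)
5. 1170.213ms @ 11/3 + 53.191ms (1/6)
6. 1223.404ms @ 23/6 + 53.191ms (1/6)
7. 1276.596ms @ 4 + 91.185ms (2/7)
8. 1367.781ms @ 30/7 + 91.185ms (2/7)
9. 1458.967ms @ 32/7 + 91.185ms (2/7)
10. 1550.152ms @ 34/7 + 91.185ms (2/7)
11. 1641.337ms @ 36/7 + 45.593ms (1/7)
12. 1686.93ms @ 37/7 + 45.593ms (1/7)
13. 1732.523ms @ 38/7 + 91.185ms (2/7)
14. 1823.708ms @ 40/7 + 91.185ms (2/7)
15. 1914.894ms @ 6 + 212.766ms (2/3)
16. 2127.66ms @ 20/3 + 212.766ms (2/3)
17. 2340.426ms @ 22/3 + 212.766ms (2/3)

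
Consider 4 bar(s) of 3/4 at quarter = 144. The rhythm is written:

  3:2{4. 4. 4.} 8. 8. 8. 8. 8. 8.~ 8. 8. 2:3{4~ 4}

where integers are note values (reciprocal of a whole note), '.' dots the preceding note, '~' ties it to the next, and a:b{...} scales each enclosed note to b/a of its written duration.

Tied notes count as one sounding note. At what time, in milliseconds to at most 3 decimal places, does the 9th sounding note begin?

1. 0.0ms @ 0 + 416.667ms (1)
2. 416.667ms @ 1 + 416.667ms (1)
3. 833.333ms @ 2 + 416.667ms (1)
4. 1250.0ms @ 3 + 312.5ms (3/4)
5. 1562.5ms @ 15/4 + 312.5ms (3/4)
6. 1875.0ms @ 9/2 + 312.5ms (3/4)
7. 2187.5ms @ 21/4 + 312.5ms (3/4)
8. 2500.0ms @ 6 + 312.5ms (3/4)
9. 2812.5ms @ 27/4 + 625.0ms (3/2)
10. 3437.5ms @ 33/4 + 312.5ms (3/4)
11. 3750.0ms @ 9 + 1250.0ms (3)

note 9 onset = 27/4b = 2812.5ms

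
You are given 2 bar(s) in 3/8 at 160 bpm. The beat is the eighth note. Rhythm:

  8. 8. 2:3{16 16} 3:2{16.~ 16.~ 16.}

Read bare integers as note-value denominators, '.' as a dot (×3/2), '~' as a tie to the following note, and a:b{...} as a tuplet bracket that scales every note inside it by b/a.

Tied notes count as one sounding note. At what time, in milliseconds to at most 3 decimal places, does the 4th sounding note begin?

note 4 onset = 15/4b = 1406.25ms

1. 0.0ms @ 0 + 562.5ms (3/2)
2. 562.5ms @ 3/2 + 562.5ms (3/2)
3. 1125.0ms @ 3 + 281.25ms (3/4)
4. 1406.25ms @ 15/4 + 281.25ms (3/4)
5. 1687.5ms @ 9/2 + 562.5ms (3/2)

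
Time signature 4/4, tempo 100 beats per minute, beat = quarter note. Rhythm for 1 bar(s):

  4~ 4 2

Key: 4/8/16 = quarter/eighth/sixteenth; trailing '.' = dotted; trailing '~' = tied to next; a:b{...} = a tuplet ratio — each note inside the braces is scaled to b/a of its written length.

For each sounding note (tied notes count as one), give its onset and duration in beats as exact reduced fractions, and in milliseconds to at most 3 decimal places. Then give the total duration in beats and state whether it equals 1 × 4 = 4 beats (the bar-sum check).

1) 0.0ms=0b +1200.0ms=2b
2) 1200.0ms=2b +1200.0ms=2b
Σ=4b of 4 (100bpm 4/4) — PASS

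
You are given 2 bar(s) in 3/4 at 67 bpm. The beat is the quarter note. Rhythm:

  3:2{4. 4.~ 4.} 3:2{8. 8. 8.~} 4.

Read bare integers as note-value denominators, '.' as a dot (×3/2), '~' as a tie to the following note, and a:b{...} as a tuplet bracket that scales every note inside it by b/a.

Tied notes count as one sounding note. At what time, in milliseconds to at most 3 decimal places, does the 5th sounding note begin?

1. 0.0ms @ 0 + 895.522ms (1)
2. 895.522ms @ 1 + 1791.045ms (2)
3. 2686.567ms @ 3 + 447.761ms (1/2)
4. 3134.328ms @ 7/2 + 447.761ms (1/2)
5. 3582.09ms @ 4 + 1791.045ms (2)

note 5 onset = 4b = 3582.09ms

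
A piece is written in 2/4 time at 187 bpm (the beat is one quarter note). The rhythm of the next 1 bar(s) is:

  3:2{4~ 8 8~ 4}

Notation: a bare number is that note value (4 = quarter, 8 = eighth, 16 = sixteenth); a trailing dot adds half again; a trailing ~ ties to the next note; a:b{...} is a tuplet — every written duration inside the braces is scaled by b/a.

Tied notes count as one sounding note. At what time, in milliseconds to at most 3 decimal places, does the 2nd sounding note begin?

1. 0.0ms @ 0 + 320.856ms (1)
2. 320.856ms @ 1 + 320.856ms (1)

note 2 onset = 1b = 320.856ms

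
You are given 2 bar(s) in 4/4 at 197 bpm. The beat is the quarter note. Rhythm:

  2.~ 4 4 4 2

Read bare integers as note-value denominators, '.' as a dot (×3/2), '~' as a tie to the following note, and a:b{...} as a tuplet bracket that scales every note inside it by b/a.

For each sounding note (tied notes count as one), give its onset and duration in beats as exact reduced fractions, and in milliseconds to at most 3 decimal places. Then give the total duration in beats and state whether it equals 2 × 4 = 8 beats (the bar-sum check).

1) 0.0ms=0b +1218.274ms=4b
2) 1218.274ms=4b +304.569ms=1b
3) 1522.843ms=5b +304.569ms=1b
4) 1827.411ms=6b +609.137ms=2b
Σ=8b of 8 (197bpm 4/4) — PASS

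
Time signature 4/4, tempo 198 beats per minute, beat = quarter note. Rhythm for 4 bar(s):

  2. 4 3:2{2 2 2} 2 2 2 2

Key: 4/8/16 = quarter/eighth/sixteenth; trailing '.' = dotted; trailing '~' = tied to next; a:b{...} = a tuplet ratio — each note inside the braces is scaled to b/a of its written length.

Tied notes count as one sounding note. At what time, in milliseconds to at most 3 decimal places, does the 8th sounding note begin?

note 8 onset = 12b = 3636.364ms

1. 0.0ms @ 0 + 909.091ms (3)
2. 909.091ms @ 3 + 303.03ms (1)
3. 1212.121ms @ 4 + 404.04ms (4/3)
4. 1616.162ms @ 16/3 + 404.04ms (4/3)
5. 2020.202ms @ 20/3 + 404.04ms (4/3)
6. 2424.242ms @ 8 + 606.061ms (2)
7. 3030.303ms @ 10 + 606.061ms (2)
8. 3636.364ms @ 12 + 606.061ms (2)
9. 4242.424ms @ 14 + 606.061ms (2)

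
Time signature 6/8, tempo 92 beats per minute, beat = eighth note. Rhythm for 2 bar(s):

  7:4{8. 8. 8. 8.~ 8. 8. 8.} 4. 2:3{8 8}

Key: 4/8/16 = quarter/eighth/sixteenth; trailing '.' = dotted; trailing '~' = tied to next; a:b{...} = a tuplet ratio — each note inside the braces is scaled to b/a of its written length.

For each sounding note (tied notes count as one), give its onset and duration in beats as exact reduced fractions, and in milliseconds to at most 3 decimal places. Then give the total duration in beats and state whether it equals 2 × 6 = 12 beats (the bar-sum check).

1) 0.0ms=0b +559.006ms=6/7b
2) 559.006ms=6/7b +559.006ms=6/7b
3) 1118.012ms=12/7b +559.006ms=6/7b
4) 1677.019ms=18/7b +1118.012ms=12/7b
5) 2795.031ms=30/7b +559.006ms=6/7b
6) 3354.037ms=36/7b +559.006ms=6/7b
7) 3913.043ms=6b +1956.522ms=3b
8) 5869.565ms=9b +978.261ms=3/2b
9) 6847.826ms=21/2b +978.261ms=3/2b
Σ=12b of 12 (92bpm 6/8) — PASS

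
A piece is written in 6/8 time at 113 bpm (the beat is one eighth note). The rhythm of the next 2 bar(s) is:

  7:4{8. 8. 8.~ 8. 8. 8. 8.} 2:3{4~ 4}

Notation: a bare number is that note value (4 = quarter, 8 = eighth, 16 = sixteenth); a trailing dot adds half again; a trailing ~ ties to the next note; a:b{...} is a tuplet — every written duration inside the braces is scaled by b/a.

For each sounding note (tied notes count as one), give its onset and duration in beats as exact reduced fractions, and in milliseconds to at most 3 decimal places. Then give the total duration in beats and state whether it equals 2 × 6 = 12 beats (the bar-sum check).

1) 0.0ms=0b +455.12ms=6/7b
2) 455.12ms=6/7b +455.12ms=6/7b
3) 910.24ms=12/7b +910.24ms=12/7b
4) 1820.48ms=24/7b +455.12ms=6/7b
5) 2275.601ms=30/7b +455.12ms=6/7b
6) 2730.721ms=36/7b +455.12ms=6/7b
7) 3185.841ms=6b +3185.841ms=6b
Σ=12b of 12 (113bpm 6/8) — PASS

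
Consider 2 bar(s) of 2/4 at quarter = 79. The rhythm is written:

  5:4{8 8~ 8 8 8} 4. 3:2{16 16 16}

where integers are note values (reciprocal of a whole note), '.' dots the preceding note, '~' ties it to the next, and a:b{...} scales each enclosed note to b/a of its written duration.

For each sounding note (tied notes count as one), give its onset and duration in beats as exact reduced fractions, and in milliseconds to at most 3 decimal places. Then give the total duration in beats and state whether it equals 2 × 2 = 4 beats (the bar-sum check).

1) 0.0ms=0b +303.797ms=2/5b
2) 303.797ms=2/5b +607.595ms=4/5b
3) 911.392ms=6/5b +303.797ms=2/5b
4) 1215.19ms=8/5b +303.797ms=2/5b
5) 1518.987ms=2b +1139.241ms=3/2b
6) 2658.228ms=7/2b +126.582ms=1/6b
7) 2784.81ms=11/3b +126.582ms=1/6b
8) 2911.392ms=23/6b +126.582ms=1/6b
Σ=4b of 4 (79bpm 2/4) — PASS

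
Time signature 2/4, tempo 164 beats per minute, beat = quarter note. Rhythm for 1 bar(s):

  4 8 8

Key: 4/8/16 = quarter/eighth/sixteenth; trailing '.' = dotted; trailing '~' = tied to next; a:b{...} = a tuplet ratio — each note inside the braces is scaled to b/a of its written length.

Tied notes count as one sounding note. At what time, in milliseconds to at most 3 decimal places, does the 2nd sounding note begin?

note 2 onset = 1b = 365.854ms

1. 0.0ms @ 0 + 365.854ms (1)
2. 365.854ms @ 1 + 182.927ms (1/2)
3. 548.78ms @ 3/2 + 182.927ms (1/2)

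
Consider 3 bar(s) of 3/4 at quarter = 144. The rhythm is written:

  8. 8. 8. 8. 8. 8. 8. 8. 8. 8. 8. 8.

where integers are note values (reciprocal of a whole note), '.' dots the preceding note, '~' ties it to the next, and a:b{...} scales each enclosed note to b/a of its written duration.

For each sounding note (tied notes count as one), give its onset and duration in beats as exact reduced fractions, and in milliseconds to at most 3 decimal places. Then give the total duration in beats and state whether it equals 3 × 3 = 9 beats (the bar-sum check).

1) 0.0ms=0b +312.5ms=3/4b
2) 312.5ms=3/4b +312.5ms=3/4b
3) 625.0ms=3/2b +312.5ms=3/4b
4) 937.5ms=9/4b +312.5ms=3/4b
5) 1250.0ms=3b +312.5ms=3/4b
6) 1562.5ms=15/4b +312.5ms=3/4b
7) 1875.0ms=9/2b +312.5ms=3/4b
8) 2187.5ms=21/4b +312.5ms=3/4b
9) 2500.0ms=6b +312.5ms=3/4b
10) 2812.5ms=27/4b +312.5ms=3/4b
11) 3125.0ms=15/2b +312.5ms=3/4b
12) 3437.5ms=33/4b +312.5ms=3/4b
Σ=9b of 9 (144bpm 3/4) — PASS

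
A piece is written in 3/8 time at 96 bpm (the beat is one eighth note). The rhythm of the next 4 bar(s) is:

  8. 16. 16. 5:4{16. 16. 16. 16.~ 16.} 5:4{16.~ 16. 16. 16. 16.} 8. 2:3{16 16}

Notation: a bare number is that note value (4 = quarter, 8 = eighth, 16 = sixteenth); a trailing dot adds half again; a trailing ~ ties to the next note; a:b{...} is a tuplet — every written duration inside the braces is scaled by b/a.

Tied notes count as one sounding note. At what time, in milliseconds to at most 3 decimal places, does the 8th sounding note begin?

1. 0.0ms @ 0 + 937.5ms (3/2)
2. 937.5ms @ 3/2 + 468.75ms (3/4)
3. 1406.25ms @ 9/4 + 468.75ms (3/4)
4. 1875.0ms @ 3 + 375.0ms (3/5)
5. 2250.0ms @ 18/5 + 375.0ms (3/5)
6. 2625.0ms @ 21/5 + 375.0ms (3/5)
7. 3000.0ms @ 24/5 + 750.0ms (6/5)
8. 3750.0ms @ 6 + 750.0ms (6/5)
9. 4500.0ms @ 36/5 + 375.0ms (3/5)
10. 4875.0ms @ 39/5 + 375.0ms (3/5)
11. 5250.0ms @ 42/5 + 375.0ms (3/5)
12. 5625.0ms @ 9 + 937.5ms (3/2)
13. 6562.5ms @ 21/2 + 468.75ms (3/4)
14. 7031.25ms @ 45/4 + 468.75ms (3/4)

note 8 onset = 6b = 3750.0ms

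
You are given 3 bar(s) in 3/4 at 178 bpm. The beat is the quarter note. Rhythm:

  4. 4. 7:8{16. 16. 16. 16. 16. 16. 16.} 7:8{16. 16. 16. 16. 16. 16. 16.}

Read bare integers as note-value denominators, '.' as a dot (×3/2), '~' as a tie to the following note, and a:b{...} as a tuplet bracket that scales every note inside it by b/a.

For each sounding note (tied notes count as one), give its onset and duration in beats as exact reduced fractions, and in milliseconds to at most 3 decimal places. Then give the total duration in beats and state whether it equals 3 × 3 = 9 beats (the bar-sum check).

1) 0.0ms=0b +505.618ms=3/2b
2) 505.618ms=3/2b +505.618ms=3/2b
3) 1011.236ms=3b +144.462ms=3/7b
4) 1155.698ms=24/7b +144.462ms=3/7b
5) 1300.161ms=27/7b +144.462ms=3/7b
6) 1444.623ms=30/7b +144.462ms=3/7b
7) 1589.085ms=33/7b +144.462ms=3/7b
8) 1733.547ms=36/7b +144.462ms=3/7b
9) 1878.01ms=39/7b +144.462ms=3/7b
10) 2022.472ms=6b +144.462ms=3/7b
11) 2166.934ms=45/7b +144.462ms=3/7b
12) 2311.396ms=48/7b +144.462ms=3/7b
13) 2455.859ms=51/7b +144.462ms=3/7b
14) 2600.321ms=54/7b +144.462ms=3/7b
15) 2744.783ms=57/7b +144.462ms=3/7b
16) 2889.246ms=60/7b +144.462ms=3/7b
Σ=9b of 9 (178bpm 3/4) — PASS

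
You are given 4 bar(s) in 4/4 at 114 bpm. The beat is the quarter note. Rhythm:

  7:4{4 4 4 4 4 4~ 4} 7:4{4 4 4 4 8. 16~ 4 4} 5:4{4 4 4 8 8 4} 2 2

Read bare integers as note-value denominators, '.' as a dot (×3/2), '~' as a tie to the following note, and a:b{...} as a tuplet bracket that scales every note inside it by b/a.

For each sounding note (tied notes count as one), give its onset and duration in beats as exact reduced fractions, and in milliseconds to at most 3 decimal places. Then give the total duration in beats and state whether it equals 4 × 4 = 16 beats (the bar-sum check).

1) 0.0ms=0b +300.752ms=4/7b
2) 300.752ms=4/7b +300.752ms=4/7b
3) 601.504ms=8/7b +300.752ms=4/7b
4) 902.256ms=12/7b +300.752ms=4/7b
5) 1203.008ms=16/7b +300.752ms=4/7b
6) 1503.759ms=20/7b +601.504ms=8/7b
7) 2105.263ms=4b +300.752ms=4/7b
8) 2406.015ms=32/7b +300.752ms=4/7b
9) 2706.767ms=36/7b +300.752ms=4/7b
10) 3007.519ms=40/7b +300.752ms=4/7b
11) 3308.271ms=44/7b +225.564ms=3/7b
12) 3533.835ms=47/7b +375.94ms=5/7b
13) 3909.774ms=52/7b +300.752ms=4/7b
14) 4210.526ms=8b +421.053ms=4/5b
15) 4631.579ms=44/5b +421.053ms=4/5b
16) 5052.632ms=48/5b +421.053ms=4/5b
17) 5473.684ms=52/5b +210.526ms=2/5b
18) 5684.211ms=54/5b +210.526ms=2/5b
19) 5894.737ms=56/5b +421.053ms=4/5b
20) 6315.789ms=12b +1052.632ms=2b
21) 7368.421ms=14b +1052.632ms=2b
Σ=16b of 16 (114bpm 4/4) — PASS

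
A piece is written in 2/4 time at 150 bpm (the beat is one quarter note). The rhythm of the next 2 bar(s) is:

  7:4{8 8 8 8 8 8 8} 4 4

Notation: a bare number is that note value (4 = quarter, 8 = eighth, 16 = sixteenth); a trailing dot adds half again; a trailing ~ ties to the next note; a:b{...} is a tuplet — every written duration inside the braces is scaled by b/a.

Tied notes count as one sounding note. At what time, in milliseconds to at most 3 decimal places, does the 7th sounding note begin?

1. 0.0ms @ 0 + 114.286ms (2/7)
2. 114.286ms @ 2/7 + 114.286ms (2/7)
3. 228.571ms @ 4/7 + 114.286ms (2/7)
4. 342.857ms @ 6/7 + 114.286ms (2/7)
5. 457.143ms @ 8/7 + 114.286ms (2/7)
6. 571.429ms @ 10/7 + 114.286ms (2/7)
7. 685.714ms @ 12/7 + 114.286ms (2/7)
8. 800.0ms @ 2 + 400.0ms (1)
9. 1200.0ms @ 3 + 400.0ms (1)

note 7 onset = 12/7b = 685.714ms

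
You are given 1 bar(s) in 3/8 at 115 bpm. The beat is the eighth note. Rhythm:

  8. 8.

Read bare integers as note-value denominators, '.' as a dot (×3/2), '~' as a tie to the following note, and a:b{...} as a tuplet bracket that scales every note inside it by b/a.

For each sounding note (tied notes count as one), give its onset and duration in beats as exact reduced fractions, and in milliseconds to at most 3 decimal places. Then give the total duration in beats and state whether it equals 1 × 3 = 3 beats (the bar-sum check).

1) 0.0ms=0b +782.609ms=3/2b
2) 782.609ms=3/2b +782.609ms=3/2b
Σ=3b of 3 (115bpm 3/8) — PASS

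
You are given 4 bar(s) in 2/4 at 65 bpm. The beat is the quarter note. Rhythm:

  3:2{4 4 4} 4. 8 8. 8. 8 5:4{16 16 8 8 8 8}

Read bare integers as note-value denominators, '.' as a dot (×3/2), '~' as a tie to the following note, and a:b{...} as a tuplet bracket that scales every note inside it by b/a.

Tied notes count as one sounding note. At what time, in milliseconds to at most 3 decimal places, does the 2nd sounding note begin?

note 2 onset = 2/3b = 615.385ms

1. 0.0ms @ 0 + 615.385ms (2/3)
2. 615.385ms @ 2/3 + 615.385ms (2/3)
3. 1230.769ms @ 4/3 + 615.385ms (2/3)
4. 1846.154ms @ 2 + 1384.615ms (3/2)
5. 3230.769ms @ 7/2 + 461.538ms (1/2)
6. 3692.308ms @ 4 + 692.308ms (3/4)
7. 4384.615ms @ 19/4 + 692.308ms (3/4)
8. 5076.923ms @ 11/2 + 461.538ms (1/2)
9. 5538.462ms @ 6 + 184.615ms (1/5)
10. 5723.077ms @ 31/5 + 184.615ms (1/5)
11. 5907.692ms @ 32/5 + 369.231ms (2/5)
12. 6276.923ms @ 34/5 + 369.231ms (2/5)
13. 6646.154ms @ 36/5 + 369.231ms (2/5)
14. 7015.385ms @ 38/5 + 369.231ms (2/5)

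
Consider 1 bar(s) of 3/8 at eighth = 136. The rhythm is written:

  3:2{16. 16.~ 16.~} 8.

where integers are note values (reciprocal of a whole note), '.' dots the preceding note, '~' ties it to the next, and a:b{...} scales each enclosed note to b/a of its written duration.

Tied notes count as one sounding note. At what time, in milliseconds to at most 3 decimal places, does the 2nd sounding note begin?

note 2 onset = 1/2b = 220.588ms

1. 0.0ms @ 0 + 220.588ms (1/2)
2. 220.588ms @ 1/2 + 1102.941ms (5/2)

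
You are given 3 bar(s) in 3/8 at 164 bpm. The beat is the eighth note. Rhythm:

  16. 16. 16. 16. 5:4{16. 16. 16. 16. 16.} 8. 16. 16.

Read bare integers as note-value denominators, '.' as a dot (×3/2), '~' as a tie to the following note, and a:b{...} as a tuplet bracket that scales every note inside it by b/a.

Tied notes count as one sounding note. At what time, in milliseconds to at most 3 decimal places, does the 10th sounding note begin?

note 10 onset = 6b = 2195.122ms

1. 0.0ms @ 0 + 274.39ms (3/4)
2. 274.39ms @ 3/4 + 274.39ms (3/4)
3. 548.78ms @ 3/2 + 274.39ms (3/4)
4. 823.171ms @ 9/4 + 274.39ms (3/4)
5. 1097.561ms @ 3 + 219.512ms (3/5)
6. 1317.073ms @ 18/5 + 219.512ms (3/5)
7. 1536.585ms @ 21/5 + 219.512ms (3/5)
8. 1756.098ms @ 24/5 + 219.512ms (3/5)
9. 1975.61ms @ 27/5 + 219.512ms (3/5)
10. 2195.122ms @ 6 + 548.78ms (3/2)
11. 2743.902ms @ 15/2 + 274.39ms (3/4)
12. 3018.293ms @ 33/4 + 274.39ms (3/4)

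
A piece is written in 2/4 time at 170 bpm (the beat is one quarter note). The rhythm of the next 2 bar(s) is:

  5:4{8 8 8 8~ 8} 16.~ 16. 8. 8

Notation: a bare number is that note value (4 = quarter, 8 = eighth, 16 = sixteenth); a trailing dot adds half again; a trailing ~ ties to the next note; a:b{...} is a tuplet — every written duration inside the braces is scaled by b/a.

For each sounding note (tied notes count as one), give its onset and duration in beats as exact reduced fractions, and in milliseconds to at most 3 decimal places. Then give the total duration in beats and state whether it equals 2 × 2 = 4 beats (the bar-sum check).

1) 0.0ms=0b +141.176ms=2/5b
2) 141.176ms=2/5b +141.176ms=2/5b
3) 282.353ms=4/5b +141.176ms=2/5b
4) 423.529ms=6/5b +282.353ms=4/5b
5) 705.882ms=2b +264.706ms=3/4b
6) 970.588ms=11/4b +264.706ms=3/4b
7) 1235.294ms=7/2b +176.471ms=1/2b
Σ=4b of 4 (170bpm 2/4) — PASS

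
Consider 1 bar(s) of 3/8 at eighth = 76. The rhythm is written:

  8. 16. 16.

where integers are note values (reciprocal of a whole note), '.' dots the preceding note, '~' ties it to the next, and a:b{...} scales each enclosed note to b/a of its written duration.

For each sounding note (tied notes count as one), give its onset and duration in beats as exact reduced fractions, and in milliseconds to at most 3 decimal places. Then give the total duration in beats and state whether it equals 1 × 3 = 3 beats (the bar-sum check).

1) 0.0ms=0b +1184.211ms=3/2b
2) 1184.211ms=3/2b +592.105ms=3/4b
3) 1776.316ms=9/4b +592.105ms=3/4b
Σ=3b of 3 (76bpm 3/8) — PASS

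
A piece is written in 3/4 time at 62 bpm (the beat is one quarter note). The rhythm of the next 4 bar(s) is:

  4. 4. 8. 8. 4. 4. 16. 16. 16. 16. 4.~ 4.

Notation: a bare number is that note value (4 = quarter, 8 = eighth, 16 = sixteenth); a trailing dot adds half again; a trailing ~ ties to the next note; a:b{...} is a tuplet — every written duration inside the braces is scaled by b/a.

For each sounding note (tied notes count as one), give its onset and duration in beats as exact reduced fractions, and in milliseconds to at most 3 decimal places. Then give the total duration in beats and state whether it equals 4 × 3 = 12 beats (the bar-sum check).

1) 0.0ms=0b +1451.613ms=3/2b
2) 1451.613ms=3/2b +1451.613ms=3/2b
3) 2903.226ms=3b +725.806ms=3/4b
4) 3629.032ms=15/4b +725.806ms=3/4b
5) 4354.839ms=9/2b +1451.613ms=3/2b
6) 5806.452ms=6b +1451.613ms=3/2b
7) 7258.065ms=15/2b +362.903ms=3/8b
8) 7620.968ms=63/8b +362.903ms=3/8b
9) 7983.871ms=33/4b +362.903ms=3/8b
10) 8346.774ms=69/8b +362.903ms=3/8b
11) 8709.677ms=9b +2903.226ms=3b
Σ=12b of 12 (62bpm 3/4) — PASS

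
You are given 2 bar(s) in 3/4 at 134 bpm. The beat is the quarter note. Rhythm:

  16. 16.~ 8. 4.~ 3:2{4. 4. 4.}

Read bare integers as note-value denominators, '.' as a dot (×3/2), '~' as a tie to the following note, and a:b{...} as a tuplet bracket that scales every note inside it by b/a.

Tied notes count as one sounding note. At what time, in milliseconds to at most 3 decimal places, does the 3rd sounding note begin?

1. 0.0ms @ 0 + 167.91ms (3/8)
2. 167.91ms @ 3/8 + 503.731ms (9/8)
3. 671.642ms @ 3/2 + 1119.403ms (5/2)
4. 1791.045ms @ 4 + 447.761ms (1)
5. 2238.806ms @ 5 + 447.761ms (1)

note 3 onset = 3/2b = 671.642ms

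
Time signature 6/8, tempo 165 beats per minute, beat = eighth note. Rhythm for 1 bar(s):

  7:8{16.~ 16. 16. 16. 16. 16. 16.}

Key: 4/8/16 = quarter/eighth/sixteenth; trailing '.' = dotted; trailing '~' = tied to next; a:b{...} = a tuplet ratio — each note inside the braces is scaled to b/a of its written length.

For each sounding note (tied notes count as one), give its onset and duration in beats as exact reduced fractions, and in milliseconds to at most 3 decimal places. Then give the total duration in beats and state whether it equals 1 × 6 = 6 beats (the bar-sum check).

1) 0.0ms=0b +623.377ms=12/7b
2) 623.377ms=12/7b +311.688ms=6/7b
3) 935.065ms=18/7b +311.688ms=6/7b
4) 1246.753ms=24/7b +311.688ms=6/7b
5) 1558.442ms=30/7b +311.688ms=6/7b
6) 1870.13ms=36/7b +311.688ms=6/7b
Σ=6b of 6 (165bpm 6/8) — PASS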